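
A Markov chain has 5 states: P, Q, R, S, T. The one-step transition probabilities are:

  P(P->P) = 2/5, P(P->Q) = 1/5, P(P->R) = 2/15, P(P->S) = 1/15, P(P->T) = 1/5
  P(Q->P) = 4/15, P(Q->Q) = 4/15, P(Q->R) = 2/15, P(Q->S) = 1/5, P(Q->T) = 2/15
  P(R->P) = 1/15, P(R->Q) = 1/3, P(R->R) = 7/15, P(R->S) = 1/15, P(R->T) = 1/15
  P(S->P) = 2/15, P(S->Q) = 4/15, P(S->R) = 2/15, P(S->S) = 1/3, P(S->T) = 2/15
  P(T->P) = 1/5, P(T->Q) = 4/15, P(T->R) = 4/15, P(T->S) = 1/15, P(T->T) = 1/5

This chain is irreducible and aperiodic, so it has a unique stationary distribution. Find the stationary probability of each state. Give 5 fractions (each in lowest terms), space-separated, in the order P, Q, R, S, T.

Answer: 75/337 90/337 77/337 47/337 48/337

Derivation:
The stationary distribution satisfies pi = pi * P, i.e.:
  pi_P = 2/5*pi_P + 4/15*pi_Q + 1/15*pi_R + 2/15*pi_S + 1/5*pi_T
  pi_Q = 1/5*pi_P + 4/15*pi_Q + 1/3*pi_R + 4/15*pi_S + 4/15*pi_T
  pi_R = 2/15*pi_P + 2/15*pi_Q + 7/15*pi_R + 2/15*pi_S + 4/15*pi_T
  pi_S = 1/15*pi_P + 1/5*pi_Q + 1/15*pi_R + 1/3*pi_S + 1/15*pi_T
  pi_T = 1/5*pi_P + 2/15*pi_Q + 1/15*pi_R + 2/15*pi_S + 1/5*pi_T
with normalization: pi_P + pi_Q + pi_R + pi_S + pi_T = 1.

Using the first 4 balance equations plus normalization, the linear system A*pi = b is:
  [-3/5, 4/15, 1/15, 2/15, 1/5] . pi = 0
  [1/5, -11/15, 1/3, 4/15, 4/15] . pi = 0
  [2/15, 2/15, -8/15, 2/15, 4/15] . pi = 0
  [1/15, 1/5, 1/15, -2/3, 1/15] . pi = 0
  [1, 1, 1, 1, 1] . pi = 1

Solving yields:
  pi_P = 75/337
  pi_Q = 90/337
  pi_R = 77/337
  pi_S = 47/337
  pi_T = 48/337

Verification (pi * P):
  75/337*2/5 + 90/337*4/15 + 77/337*1/15 + 47/337*2/15 + 48/337*1/5 = 75/337 = pi_P  (ok)
  75/337*1/5 + 90/337*4/15 + 77/337*1/3 + 47/337*4/15 + 48/337*4/15 = 90/337 = pi_Q  (ok)
  75/337*2/15 + 90/337*2/15 + 77/337*7/15 + 47/337*2/15 + 48/337*4/15 = 77/337 = pi_R  (ok)
  75/337*1/15 + 90/337*1/5 + 77/337*1/15 + 47/337*1/3 + 48/337*1/15 = 47/337 = pi_S  (ok)
  75/337*1/5 + 90/337*2/15 + 77/337*1/15 + 47/337*2/15 + 48/337*1/5 = 48/337 = pi_T  (ok)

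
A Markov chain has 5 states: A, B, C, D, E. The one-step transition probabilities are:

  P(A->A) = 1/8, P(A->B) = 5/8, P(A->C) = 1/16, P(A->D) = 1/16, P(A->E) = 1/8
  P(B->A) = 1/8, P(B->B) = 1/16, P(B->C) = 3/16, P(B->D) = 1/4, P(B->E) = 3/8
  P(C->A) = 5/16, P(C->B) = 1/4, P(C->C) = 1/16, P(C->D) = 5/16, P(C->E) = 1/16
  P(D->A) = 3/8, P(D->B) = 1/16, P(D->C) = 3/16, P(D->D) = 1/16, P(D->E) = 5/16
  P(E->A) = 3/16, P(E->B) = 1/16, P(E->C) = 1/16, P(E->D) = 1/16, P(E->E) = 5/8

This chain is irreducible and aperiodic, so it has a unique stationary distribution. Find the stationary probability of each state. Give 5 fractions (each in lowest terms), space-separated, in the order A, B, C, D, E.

The stationary distribution satisfies pi = pi * P, i.e.:
  pi_A = 1/8*pi_A + 1/8*pi_B + 5/16*pi_C + 3/8*pi_D + 3/16*pi_E
  pi_B = 5/8*pi_A + 1/16*pi_B + 1/4*pi_C + 1/16*pi_D + 1/16*pi_E
  pi_C = 1/16*pi_A + 3/16*pi_B + 1/16*pi_C + 3/16*pi_D + 1/16*pi_E
  pi_D = 1/16*pi_A + 1/4*pi_B + 5/16*pi_C + 1/16*pi_D + 1/16*pi_E
  pi_E = 1/8*pi_A + 3/8*pi_B + 1/16*pi_C + 5/16*pi_D + 5/8*pi_E
with normalization: pi_A + pi_B + pi_C + pi_D + pi_E = 1.

Using the first 4 balance equations plus normalization, the linear system A*pi = b is:
  [-7/8, 1/8, 5/16, 3/8, 3/16] . pi = 0
  [5/8, -15/16, 1/4, 1/16, 1/16] . pi = 0
  [1/16, 3/16, -15/16, 3/16, 1/16] . pi = 0
  [1/16, 1/4, 5/16, -15/16, 1/16] . pi = 0
  [1, 1, 1, 1, 1] . pi = 1

Solving yields:
  pi_A = 13049/65554
  pi_B = 6347/32777
  pi_C = 6703/65554
  pi_D = 8153/65554
  pi_E = 24955/65554

Verification (pi * P):
  13049/65554*1/8 + 6347/32777*1/8 + 6703/65554*5/16 + 8153/65554*3/8 + 24955/65554*3/16 = 13049/65554 = pi_A  (ok)
  13049/65554*5/8 + 6347/32777*1/16 + 6703/65554*1/4 + 8153/65554*1/16 + 24955/65554*1/16 = 6347/32777 = pi_B  (ok)
  13049/65554*1/16 + 6347/32777*3/16 + 6703/65554*1/16 + 8153/65554*3/16 + 24955/65554*1/16 = 6703/65554 = pi_C  (ok)
  13049/65554*1/16 + 6347/32777*1/4 + 6703/65554*5/16 + 8153/65554*1/16 + 24955/65554*1/16 = 8153/65554 = pi_D  (ok)
  13049/65554*1/8 + 6347/32777*3/8 + 6703/65554*1/16 + 8153/65554*5/16 + 24955/65554*5/8 = 24955/65554 = pi_E  (ok)

Answer: 13049/65554 6347/32777 6703/65554 8153/65554 24955/65554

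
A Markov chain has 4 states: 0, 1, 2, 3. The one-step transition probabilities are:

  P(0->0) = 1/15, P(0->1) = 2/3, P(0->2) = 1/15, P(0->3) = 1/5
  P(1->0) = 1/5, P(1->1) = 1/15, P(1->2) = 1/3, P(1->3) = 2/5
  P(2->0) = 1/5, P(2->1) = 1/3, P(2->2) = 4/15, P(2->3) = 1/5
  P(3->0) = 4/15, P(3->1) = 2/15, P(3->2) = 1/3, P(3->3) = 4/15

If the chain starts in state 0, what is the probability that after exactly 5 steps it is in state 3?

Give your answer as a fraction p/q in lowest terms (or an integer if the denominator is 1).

Computing P^5 by repeated multiplication:
P^1 =
  0: [1/15, 2/3, 1/15, 1/5]
  1: [1/5, 1/15, 1/3, 2/5]
  2: [1/5, 1/3, 4/15, 1/5]
  3: [4/15, 2/15, 1/3, 4/15]
P^2 =
  0: [46/225, 31/225, 14/45, 26/75]
  1: [1/5, 68/225, 58/225, 6/25]
  2: [14/75, 61/225, 59/225, 7/25]
  3: [41/225, 1/3, 6/25, 11/45]
P^3 =
  0: [661/3375, 997/3375, 871/3375, 94/375]
  1: [71/375, 916/3375, 887/3375, 311/1125]
  2: [218/1125, 902/3375, 898/3375, 307/1125]
  3: [24/125, 173/675, 907/3375, 191/675]
P^4 =
  0: [9649/50625, 13654/50625, 2672/10125, 4654/16875]
  1: [652/3375, 13607/50625, 13432/50625, 1534/5625]
  2: [1082/5625, 13774/50625, 13361/50625, 1528/5625]
  3: [9784/50625, 2758/10125, 13376/50625, 547/2025]
P^5 =
  0: [146539/759375, 204868/759375, 201169/759375, 68933/253125]
  1: [48707/253125, 206179/759375, 200573/759375, 68834/253125]
  2: [5413/28125, 205463/759375, 200812/759375, 68983/253125]
  3: [145982/759375, 13724/50625, 66871/253125, 41384/151875]

(P^5)[0 -> 3] = 68933/253125

Answer: 68933/253125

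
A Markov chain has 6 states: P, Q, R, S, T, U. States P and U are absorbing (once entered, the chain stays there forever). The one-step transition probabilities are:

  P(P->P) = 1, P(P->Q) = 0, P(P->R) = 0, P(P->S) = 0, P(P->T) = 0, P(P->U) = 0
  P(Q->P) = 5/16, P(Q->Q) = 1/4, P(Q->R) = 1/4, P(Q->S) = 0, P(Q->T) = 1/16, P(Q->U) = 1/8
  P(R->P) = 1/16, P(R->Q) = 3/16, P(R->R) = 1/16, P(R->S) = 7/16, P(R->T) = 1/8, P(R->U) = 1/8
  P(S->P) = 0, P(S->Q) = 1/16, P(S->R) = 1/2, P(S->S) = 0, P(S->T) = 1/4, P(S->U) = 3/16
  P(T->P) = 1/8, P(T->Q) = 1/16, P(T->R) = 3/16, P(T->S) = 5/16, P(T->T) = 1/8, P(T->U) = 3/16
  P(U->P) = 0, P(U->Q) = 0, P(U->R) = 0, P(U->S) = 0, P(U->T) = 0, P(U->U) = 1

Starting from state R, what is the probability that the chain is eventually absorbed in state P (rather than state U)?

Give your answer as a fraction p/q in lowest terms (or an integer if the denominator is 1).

Answer: 7877/20528

Derivation:
Let a_i = P(absorbed in P | start in state i).
Boundary conditions: a_P = 1, a_U = 0.
For each transient state i, a_i = sum_j P(i->j) * a_j:
  a_Q = 5/16*a_P + 1/4*a_Q + 1/4*a_R + 0*a_S + 1/16*a_T + 1/8*a_U
  a_R = 1/16*a_P + 3/16*a_Q + 1/16*a_R + 7/16*a_S + 1/8*a_T + 1/8*a_U
  a_S = 0*a_P + 1/16*a_Q + 1/2*a_R + 0*a_S + 1/4*a_T + 3/16*a_U
  a_T = 1/8*a_P + 1/16*a_Q + 3/16*a_R + 5/16*a_S + 1/8*a_T + 3/16*a_U

Substituting a_P = 1 and a_U = 0, rearrange to (I - Q) a = r where r[i] = P(i -> P):
  [3/4, -1/4, 0, -1/16] . (a_Q, a_R, a_S, a_T) = 5/16
  [-3/16, 15/16, -7/16, -1/8] . (a_Q, a_R, a_S, a_T) = 1/16
  [-1/16, -1/2, 1, -1/4] . (a_Q, a_R, a_S, a_T) = 0
  [-1/16, -3/16, -5/16, 7/8] . (a_Q, a_R, a_S, a_T) = 1/8

Solving yields:
  a_Q = 1479/2566
  a_R = 7877/20528
  a_S = 6637/20528
  a_T = 1959/5132

Starting state is R, so the absorption probability is a_R = 7877/20528.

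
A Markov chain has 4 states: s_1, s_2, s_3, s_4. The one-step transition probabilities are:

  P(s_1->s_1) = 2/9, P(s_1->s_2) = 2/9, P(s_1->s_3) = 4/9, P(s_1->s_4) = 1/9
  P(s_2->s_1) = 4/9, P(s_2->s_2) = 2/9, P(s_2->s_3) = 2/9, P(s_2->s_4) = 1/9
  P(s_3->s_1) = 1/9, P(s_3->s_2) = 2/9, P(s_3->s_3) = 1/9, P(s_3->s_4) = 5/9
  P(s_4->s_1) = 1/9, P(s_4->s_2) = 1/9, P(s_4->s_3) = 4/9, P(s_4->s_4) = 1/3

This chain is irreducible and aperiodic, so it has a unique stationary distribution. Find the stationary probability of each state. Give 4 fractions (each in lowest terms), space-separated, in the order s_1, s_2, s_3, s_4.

The stationary distribution satisfies pi = pi * P, i.e.:
  pi_s_1 = 2/9*pi_s_1 + 4/9*pi_s_2 + 1/9*pi_s_3 + 1/9*pi_s_4
  pi_s_2 = 2/9*pi_s_1 + 2/9*pi_s_2 + 2/9*pi_s_3 + 1/9*pi_s_4
  pi_s_3 = 4/9*pi_s_1 + 2/9*pi_s_2 + 1/9*pi_s_3 + 4/9*pi_s_4
  pi_s_4 = 1/9*pi_s_1 + 1/9*pi_s_2 + 5/9*pi_s_3 + 1/3*pi_s_4
with normalization: pi_s_1 + pi_s_2 + pi_s_3 + pi_s_4 = 1.

Using the first 3 balance equations plus normalization, the linear system A*pi = b is:
  [-7/9, 4/9, 1/9, 1/9] . pi = 0
  [2/9, -7/9, 2/9, 1/9] . pi = 0
  [4/9, 2/9, -8/9, 4/9] . pi = 0
  [1, 1, 1, 1] . pi = 1

Solving yields:
  pi_s_1 = 73/374
  pi_s_2 = 35/187
  pi_s_3 = 113/374
  pi_s_4 = 59/187

Verification (pi * P):
  73/374*2/9 + 35/187*4/9 + 113/374*1/9 + 59/187*1/9 = 73/374 = pi_s_1  (ok)
  73/374*2/9 + 35/187*2/9 + 113/374*2/9 + 59/187*1/9 = 35/187 = pi_s_2  (ok)
  73/374*4/9 + 35/187*2/9 + 113/374*1/9 + 59/187*4/9 = 113/374 = pi_s_3  (ok)
  73/374*1/9 + 35/187*1/9 + 113/374*5/9 + 59/187*1/3 = 59/187 = pi_s_4  (ok)

Answer: 73/374 35/187 113/374 59/187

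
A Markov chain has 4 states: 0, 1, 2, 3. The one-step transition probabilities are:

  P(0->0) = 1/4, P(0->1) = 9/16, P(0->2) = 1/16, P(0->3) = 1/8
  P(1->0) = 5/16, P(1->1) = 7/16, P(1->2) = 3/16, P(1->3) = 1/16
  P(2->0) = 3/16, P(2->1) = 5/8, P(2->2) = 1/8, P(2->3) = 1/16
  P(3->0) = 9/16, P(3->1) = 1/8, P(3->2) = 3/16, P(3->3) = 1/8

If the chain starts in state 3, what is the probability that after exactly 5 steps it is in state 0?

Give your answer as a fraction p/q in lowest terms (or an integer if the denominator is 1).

Answer: 312737/1048576

Derivation:
Computing P^5 by repeated multiplication:
P^1 =
  0: [1/4, 9/16, 1/16, 1/8]
  1: [5/16, 7/16, 3/16, 1/16]
  2: [3/16, 5/8, 1/8, 1/16]
  3: [9/16, 1/8, 3/16, 1/8]
P^2 =
  0: [41/128, 113/256, 39/256, 11/128]
  1: [73/256, 63/128, 35/256, 11/128]
  2: [77/256, 119/256, 5/32, 5/64]
  3: [73/256, 129/256, 27/256, 27/256]
P^3 =
  0: [151/512, 1963/4096, 565/4096, 45/512]
  1: [1225/4096, 1933/4096, 587/4096, 351/4096]
  2: [1203/4096, 983/2048, 287/2048, 353/4096]
  3: [1261/4096, 471/1024, 595/4096, 89/1024]
P^4 =
  0: [9791/32768, 30983/65536, 9307/65536, 177/2048]
  1: [19485/65536, 3891/8192, 9251/65536, 709/8192]
  2: [19541/65536, 31035/65536, 2327/16384, 1413/16384]
  3: [19453/65536, 31199/65536, 9171/65536, 5713/65536]
P^5 =
  0: [78035/262144, 497517/1048576, 148137/1048576, 45391/524288]
  1: [312381/1048576, 497115/1048576, 148387/1048576, 90693/1048576]
  2: [312131/1048576, 248749/524288, 74109/524288, 90729/1048576]
  3: [312737/1048576, 248303/524288, 148531/1048576, 45351/524288]

(P^5)[3 -> 0] = 312737/1048576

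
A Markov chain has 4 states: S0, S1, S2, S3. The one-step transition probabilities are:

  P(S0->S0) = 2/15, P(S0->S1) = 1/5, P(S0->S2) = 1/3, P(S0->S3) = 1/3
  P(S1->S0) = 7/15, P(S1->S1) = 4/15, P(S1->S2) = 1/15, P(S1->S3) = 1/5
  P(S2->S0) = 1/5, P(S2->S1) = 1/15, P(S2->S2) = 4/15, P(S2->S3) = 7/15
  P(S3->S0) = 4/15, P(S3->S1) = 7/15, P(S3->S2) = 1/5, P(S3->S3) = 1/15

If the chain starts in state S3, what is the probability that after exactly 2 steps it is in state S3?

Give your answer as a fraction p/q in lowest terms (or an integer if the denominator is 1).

Computing P^2 by repeated multiplication:
P^1 =
  S0: [2/15, 1/5, 1/3, 1/3]
  S1: [7/15, 4/15, 1/15, 1/5]
  S2: [1/5, 1/15, 4/15, 7/15]
  S3: [4/15, 7/15, 1/5, 1/15]
P^2 =
  S0: [4/15, 58/225, 16/75, 59/225]
  S1: [19/75, 59/225, 52/225, 19/75]
  S2: [53/225, 22/75, 53/225, 53/225]
  S3: [14/45, 2/9, 14/75, 7/25]

(P^2)[S3 -> S3] = 7/25

Answer: 7/25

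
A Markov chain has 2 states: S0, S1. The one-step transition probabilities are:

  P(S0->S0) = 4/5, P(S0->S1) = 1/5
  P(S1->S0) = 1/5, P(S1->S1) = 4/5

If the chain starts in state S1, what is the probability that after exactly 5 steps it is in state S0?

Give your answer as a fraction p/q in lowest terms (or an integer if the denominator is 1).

Computing P^5 by repeated multiplication:
P^1 =
  S0: [4/5, 1/5]
  S1: [1/5, 4/5]
P^2 =
  S0: [17/25, 8/25]
  S1: [8/25, 17/25]
P^3 =
  S0: [76/125, 49/125]
  S1: [49/125, 76/125]
P^4 =
  S0: [353/625, 272/625]
  S1: [272/625, 353/625]
P^5 =
  S0: [1684/3125, 1441/3125]
  S1: [1441/3125, 1684/3125]

(P^5)[S1 -> S0] = 1441/3125

Answer: 1441/3125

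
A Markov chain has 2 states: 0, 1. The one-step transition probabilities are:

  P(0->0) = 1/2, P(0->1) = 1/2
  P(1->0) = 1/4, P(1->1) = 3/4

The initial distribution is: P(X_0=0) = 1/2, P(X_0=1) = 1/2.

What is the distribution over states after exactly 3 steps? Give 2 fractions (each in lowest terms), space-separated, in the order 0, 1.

Propagating the distribution step by step (d_{t+1} = d_t * P):
d_0 = (0=1/2, 1=1/2)
  d_1[0] = 1/2*1/2 + 1/2*1/4 = 3/8
  d_1[1] = 1/2*1/2 + 1/2*3/4 = 5/8
d_1 = (0=3/8, 1=5/8)
  d_2[0] = 3/8*1/2 + 5/8*1/4 = 11/32
  d_2[1] = 3/8*1/2 + 5/8*3/4 = 21/32
d_2 = (0=11/32, 1=21/32)
  d_3[0] = 11/32*1/2 + 21/32*1/4 = 43/128
  d_3[1] = 11/32*1/2 + 21/32*3/4 = 85/128
d_3 = (0=43/128, 1=85/128)

Answer: 43/128 85/128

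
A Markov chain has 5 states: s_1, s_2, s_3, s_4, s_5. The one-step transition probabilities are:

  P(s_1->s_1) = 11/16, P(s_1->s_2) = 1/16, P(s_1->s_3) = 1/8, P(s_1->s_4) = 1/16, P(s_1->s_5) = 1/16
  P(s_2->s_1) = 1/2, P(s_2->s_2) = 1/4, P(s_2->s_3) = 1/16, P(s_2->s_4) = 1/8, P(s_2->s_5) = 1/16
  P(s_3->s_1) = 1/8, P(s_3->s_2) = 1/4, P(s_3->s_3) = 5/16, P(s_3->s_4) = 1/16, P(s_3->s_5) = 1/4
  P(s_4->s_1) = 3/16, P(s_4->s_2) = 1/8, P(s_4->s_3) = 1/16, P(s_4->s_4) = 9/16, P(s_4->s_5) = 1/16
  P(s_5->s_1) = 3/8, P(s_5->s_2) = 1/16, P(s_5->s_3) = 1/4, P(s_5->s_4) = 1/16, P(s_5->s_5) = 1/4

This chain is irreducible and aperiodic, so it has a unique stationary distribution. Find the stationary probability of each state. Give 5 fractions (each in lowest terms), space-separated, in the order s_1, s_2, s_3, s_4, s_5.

Answer: 1627/3428 105/857 517/3428 481/3428 383/3428

Derivation:
The stationary distribution satisfies pi = pi * P, i.e.:
  pi_s_1 = 11/16*pi_s_1 + 1/2*pi_s_2 + 1/8*pi_s_3 + 3/16*pi_s_4 + 3/8*pi_s_5
  pi_s_2 = 1/16*pi_s_1 + 1/4*pi_s_2 + 1/4*pi_s_3 + 1/8*pi_s_4 + 1/16*pi_s_5
  pi_s_3 = 1/8*pi_s_1 + 1/16*pi_s_2 + 5/16*pi_s_3 + 1/16*pi_s_4 + 1/4*pi_s_5
  pi_s_4 = 1/16*pi_s_1 + 1/8*pi_s_2 + 1/16*pi_s_3 + 9/16*pi_s_4 + 1/16*pi_s_5
  pi_s_5 = 1/16*pi_s_1 + 1/16*pi_s_2 + 1/4*pi_s_3 + 1/16*pi_s_4 + 1/4*pi_s_5
with normalization: pi_s_1 + pi_s_2 + pi_s_3 + pi_s_4 + pi_s_5 = 1.

Using the first 4 balance equations plus normalization, the linear system A*pi = b is:
  [-5/16, 1/2, 1/8, 3/16, 3/8] . pi = 0
  [1/16, -3/4, 1/4, 1/8, 1/16] . pi = 0
  [1/8, 1/16, -11/16, 1/16, 1/4] . pi = 0
  [1/16, 1/8, 1/16, -7/16, 1/16] . pi = 0
  [1, 1, 1, 1, 1] . pi = 1

Solving yields:
  pi_s_1 = 1627/3428
  pi_s_2 = 105/857
  pi_s_3 = 517/3428
  pi_s_4 = 481/3428
  pi_s_5 = 383/3428

Verification (pi * P):
  1627/3428*11/16 + 105/857*1/2 + 517/3428*1/8 + 481/3428*3/16 + 383/3428*3/8 = 1627/3428 = pi_s_1  (ok)
  1627/3428*1/16 + 105/857*1/4 + 517/3428*1/4 + 481/3428*1/8 + 383/3428*1/16 = 105/857 = pi_s_2  (ok)
  1627/3428*1/8 + 105/857*1/16 + 517/3428*5/16 + 481/3428*1/16 + 383/3428*1/4 = 517/3428 = pi_s_3  (ok)
  1627/3428*1/16 + 105/857*1/8 + 517/3428*1/16 + 481/3428*9/16 + 383/3428*1/16 = 481/3428 = pi_s_4  (ok)
  1627/3428*1/16 + 105/857*1/16 + 517/3428*1/4 + 481/3428*1/16 + 383/3428*1/4 = 383/3428 = pi_s_5  (ok)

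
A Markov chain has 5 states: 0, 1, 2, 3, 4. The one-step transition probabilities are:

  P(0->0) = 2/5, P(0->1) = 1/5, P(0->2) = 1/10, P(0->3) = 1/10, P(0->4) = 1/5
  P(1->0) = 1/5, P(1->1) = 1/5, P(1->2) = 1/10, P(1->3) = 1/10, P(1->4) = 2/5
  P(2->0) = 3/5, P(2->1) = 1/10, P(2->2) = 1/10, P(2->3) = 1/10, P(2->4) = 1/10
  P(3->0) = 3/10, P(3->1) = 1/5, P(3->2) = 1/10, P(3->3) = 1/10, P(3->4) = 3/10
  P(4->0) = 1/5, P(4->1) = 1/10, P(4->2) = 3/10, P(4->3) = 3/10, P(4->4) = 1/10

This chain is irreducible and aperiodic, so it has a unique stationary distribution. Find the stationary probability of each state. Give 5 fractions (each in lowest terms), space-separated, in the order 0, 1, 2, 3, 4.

Answer: 381/1124 185/1124 40/281 40/281 119/562

Derivation:
The stationary distribution satisfies pi = pi * P, i.e.:
  pi_0 = 2/5*pi_0 + 1/5*pi_1 + 3/5*pi_2 + 3/10*pi_3 + 1/5*pi_4
  pi_1 = 1/5*pi_0 + 1/5*pi_1 + 1/10*pi_2 + 1/5*pi_3 + 1/10*pi_4
  pi_2 = 1/10*pi_0 + 1/10*pi_1 + 1/10*pi_2 + 1/10*pi_3 + 3/10*pi_4
  pi_3 = 1/10*pi_0 + 1/10*pi_1 + 1/10*pi_2 + 1/10*pi_3 + 3/10*pi_4
  pi_4 = 1/5*pi_0 + 2/5*pi_1 + 1/10*pi_2 + 3/10*pi_3 + 1/10*pi_4
with normalization: pi_0 + pi_1 + pi_2 + pi_3 + pi_4 = 1.

Using the first 4 balance equations plus normalization, the linear system A*pi = b is:
  [-3/5, 1/5, 3/5, 3/10, 1/5] . pi = 0
  [1/5, -4/5, 1/10, 1/5, 1/10] . pi = 0
  [1/10, 1/10, -9/10, 1/10, 3/10] . pi = 0
  [1/10, 1/10, 1/10, -9/10, 3/10] . pi = 0
  [1, 1, 1, 1, 1] . pi = 1

Solving yields:
  pi_0 = 381/1124
  pi_1 = 185/1124
  pi_2 = 40/281
  pi_3 = 40/281
  pi_4 = 119/562

Verification (pi * P):
  381/1124*2/5 + 185/1124*1/5 + 40/281*3/5 + 40/281*3/10 + 119/562*1/5 = 381/1124 = pi_0  (ok)
  381/1124*1/5 + 185/1124*1/5 + 40/281*1/10 + 40/281*1/5 + 119/562*1/10 = 185/1124 = pi_1  (ok)
  381/1124*1/10 + 185/1124*1/10 + 40/281*1/10 + 40/281*1/10 + 119/562*3/10 = 40/281 = pi_2  (ok)
  381/1124*1/10 + 185/1124*1/10 + 40/281*1/10 + 40/281*1/10 + 119/562*3/10 = 40/281 = pi_3  (ok)
  381/1124*1/5 + 185/1124*2/5 + 40/281*1/10 + 40/281*3/10 + 119/562*1/10 = 119/562 = pi_4  (ok)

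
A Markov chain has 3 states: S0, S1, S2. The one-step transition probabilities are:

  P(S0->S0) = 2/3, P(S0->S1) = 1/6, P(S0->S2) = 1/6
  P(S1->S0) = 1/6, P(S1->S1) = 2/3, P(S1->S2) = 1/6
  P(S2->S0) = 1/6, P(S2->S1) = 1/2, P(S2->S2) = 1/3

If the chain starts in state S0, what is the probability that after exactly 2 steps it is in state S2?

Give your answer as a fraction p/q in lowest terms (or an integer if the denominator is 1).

Computing P^2 by repeated multiplication:
P^1 =
  S0: [2/3, 1/6, 1/6]
  S1: [1/6, 2/3, 1/6]
  S2: [1/6, 1/2, 1/3]
P^2 =
  S0: [1/2, 11/36, 7/36]
  S1: [1/4, 5/9, 7/36]
  S2: [1/4, 19/36, 2/9]

(P^2)[S0 -> S2] = 7/36

Answer: 7/36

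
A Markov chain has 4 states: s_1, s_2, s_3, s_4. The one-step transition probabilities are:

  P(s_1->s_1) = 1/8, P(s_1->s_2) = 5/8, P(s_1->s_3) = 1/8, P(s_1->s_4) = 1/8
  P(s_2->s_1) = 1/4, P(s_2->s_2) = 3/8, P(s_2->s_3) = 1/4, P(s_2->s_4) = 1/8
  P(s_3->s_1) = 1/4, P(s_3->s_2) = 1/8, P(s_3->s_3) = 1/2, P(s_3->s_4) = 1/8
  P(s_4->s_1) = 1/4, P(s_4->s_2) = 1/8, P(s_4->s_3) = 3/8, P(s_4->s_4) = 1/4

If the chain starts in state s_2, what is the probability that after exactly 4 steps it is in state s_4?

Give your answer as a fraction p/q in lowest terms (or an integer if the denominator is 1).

Answer: 585/4096

Derivation:
Computing P^4 by repeated multiplication:
P^1 =
  s_1: [1/8, 5/8, 1/8, 1/8]
  s_2: [1/4, 3/8, 1/4, 1/8]
  s_3: [1/4, 1/8, 1/2, 1/8]
  s_4: [1/4, 1/8, 3/8, 1/4]
P^2 =
  s_1: [15/64, 11/32, 9/32, 9/64]
  s_2: [7/32, 11/32, 19/64, 9/64]
  s_3: [7/32, 9/32, 23/64, 9/64]
  s_4: [7/32, 9/32, 11/32, 5/32]
P^3 =
  s_1: [113/512, 21/64, 79/256, 73/512]
  s_2: [57/256, 41/128, 161/512, 73/512]
  s_3: [57/256, 39/128, 169/512, 73/512]
  s_4: [57/256, 39/128, 21/64, 37/256]
P^4 =
  s_1: [911/4096, 325/1024, 325/1024, 585/4096]
  s_2: [455/2048, 81/256, 1305/4096, 585/4096]
  s_3: [455/2048, 5/16, 1321/4096, 585/4096]
  s_4: [455/2048, 5/16, 165/512, 293/2048]

(P^4)[s_2 -> s_4] = 585/4096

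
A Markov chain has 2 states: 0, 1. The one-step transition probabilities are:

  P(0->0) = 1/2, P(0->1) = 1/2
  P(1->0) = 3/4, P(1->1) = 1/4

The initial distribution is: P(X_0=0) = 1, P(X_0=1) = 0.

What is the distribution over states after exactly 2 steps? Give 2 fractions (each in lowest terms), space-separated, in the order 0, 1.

Answer: 5/8 3/8

Derivation:
Propagating the distribution step by step (d_{t+1} = d_t * P):
d_0 = (0=1, 1=0)
  d_1[0] = 1*1/2 + 0*3/4 = 1/2
  d_1[1] = 1*1/2 + 0*1/4 = 1/2
d_1 = (0=1/2, 1=1/2)
  d_2[0] = 1/2*1/2 + 1/2*3/4 = 5/8
  d_2[1] = 1/2*1/2 + 1/2*1/4 = 3/8
d_2 = (0=5/8, 1=3/8)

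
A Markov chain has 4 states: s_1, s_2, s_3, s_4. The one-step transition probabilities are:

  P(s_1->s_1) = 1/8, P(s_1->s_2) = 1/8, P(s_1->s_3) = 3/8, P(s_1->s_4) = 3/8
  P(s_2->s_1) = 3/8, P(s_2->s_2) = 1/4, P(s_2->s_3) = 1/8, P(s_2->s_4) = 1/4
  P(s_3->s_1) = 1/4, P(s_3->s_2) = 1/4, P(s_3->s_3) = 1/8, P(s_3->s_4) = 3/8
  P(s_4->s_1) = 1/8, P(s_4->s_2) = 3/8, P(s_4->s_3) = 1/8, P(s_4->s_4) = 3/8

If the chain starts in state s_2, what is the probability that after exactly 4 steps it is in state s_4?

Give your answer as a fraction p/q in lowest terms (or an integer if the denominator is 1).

Answer: 1399/4096

Derivation:
Computing P^4 by repeated multiplication:
P^1 =
  s_1: [1/8, 1/8, 3/8, 3/8]
  s_2: [3/8, 1/4, 1/8, 1/4]
  s_3: [1/4, 1/4, 1/8, 3/8]
  s_4: [1/8, 3/8, 1/8, 3/8]
P^2 =
  s_1: [13/64, 9/32, 5/32, 23/64]
  s_2: [13/64, 15/64, 7/32, 11/32]
  s_3: [13/64, 17/64, 3/16, 11/32]
  s_4: [15/64, 9/32, 5/32, 21/64]
P^3 =
  s_1: [55/256, 69/256, 45/256, 87/256]
  s_2: [27/128, 137/512, 45/256, 177/512]
  s_3: [55/256, 137/512, 45/256, 175/512]
  s_4: [55/256, 67/256, 47/256, 87/256]
P^4 =
  s_1: [439/2048, 17/64, 183/1024, 699/2048]
  s_2: [219/1024, 1093/4096, 91/512, 1399/4096]
  s_3: [219/1024, 1089/4096, 183/1024, 1399/4096]
  s_4: [437/2048, 17/64, 183/1024, 701/2048]

(P^4)[s_2 -> s_4] = 1399/4096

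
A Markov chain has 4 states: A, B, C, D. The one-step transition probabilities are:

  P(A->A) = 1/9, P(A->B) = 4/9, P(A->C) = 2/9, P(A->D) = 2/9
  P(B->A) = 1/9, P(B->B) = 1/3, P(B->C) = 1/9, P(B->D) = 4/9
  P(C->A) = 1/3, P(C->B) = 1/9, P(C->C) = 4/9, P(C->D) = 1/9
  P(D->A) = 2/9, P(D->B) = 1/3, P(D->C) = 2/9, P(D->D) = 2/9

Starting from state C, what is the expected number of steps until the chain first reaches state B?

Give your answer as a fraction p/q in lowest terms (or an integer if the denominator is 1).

Let h_i = expected steps to first reach B from state i.
Boundary: h_B = 0.
First-step equations for the other states:
  h_A = 1 + 1/9*h_A + 4/9*h_B + 2/9*h_C + 2/9*h_D
  h_C = 1 + 1/3*h_A + 1/9*h_B + 4/9*h_C + 1/9*h_D
  h_D = 1 + 2/9*h_A + 1/3*h_B + 2/9*h_C + 2/9*h_D

Substituting h_B = 0 and rearranging gives the linear system (I - Q) h = 1:
  [8/9, -2/9, -2/9] . (h_A, h_C, h_D) = 1
  [-1/3, 5/9, -1/9] . (h_A, h_C, h_D) = 1
  [-2/9, -2/9, 7/9] . (h_A, h_C, h_D) = 1

Solving yields:
  h_A = 189/62
  h_C = 267/62
  h_D = 105/31

Starting state is C, so the expected hitting time is h_C = 267/62.

Answer: 267/62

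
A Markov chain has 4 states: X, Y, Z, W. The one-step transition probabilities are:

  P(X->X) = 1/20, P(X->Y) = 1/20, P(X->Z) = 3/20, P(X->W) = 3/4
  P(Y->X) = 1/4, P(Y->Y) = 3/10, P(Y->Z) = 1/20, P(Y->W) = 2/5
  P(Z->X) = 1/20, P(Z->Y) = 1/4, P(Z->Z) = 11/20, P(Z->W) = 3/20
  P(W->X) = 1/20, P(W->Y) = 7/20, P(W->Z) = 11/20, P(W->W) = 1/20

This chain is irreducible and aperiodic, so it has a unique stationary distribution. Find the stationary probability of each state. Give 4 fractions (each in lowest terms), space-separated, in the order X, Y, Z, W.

The stationary distribution satisfies pi = pi * P, i.e.:
  pi_X = 1/20*pi_X + 1/4*pi_Y + 1/20*pi_Z + 1/20*pi_W
  pi_Y = 1/20*pi_X + 3/10*pi_Y + 1/4*pi_Z + 7/20*pi_W
  pi_Z = 3/20*pi_X + 1/20*pi_Y + 11/20*pi_Z + 11/20*pi_W
  pi_W = 3/4*pi_X + 2/5*pi_Y + 3/20*pi_Z + 1/20*pi_W
with normalization: pi_X + pi_Y + pi_Z + pi_W = 1.

Using the first 3 balance equations plus normalization, the linear system A*pi = b is:
  [-19/20, 1/4, 1/20, 1/20] . pi = 0
  [1/20, -7/10, 1/4, 7/20] . pi = 0
  [3/20, 1/20, -9/20, 11/20] . pi = 0
  [1, 1, 1, 1] . pi = 1

Solving yields:
  pi_X = 109/1052
  pi_Y = 141/526
  pi_Z = 197/526
  pi_W = 267/1052

Verification (pi * P):
  109/1052*1/20 + 141/526*1/4 + 197/526*1/20 + 267/1052*1/20 = 109/1052 = pi_X  (ok)
  109/1052*1/20 + 141/526*3/10 + 197/526*1/4 + 267/1052*7/20 = 141/526 = pi_Y  (ok)
  109/1052*3/20 + 141/526*1/20 + 197/526*11/20 + 267/1052*11/20 = 197/526 = pi_Z  (ok)
  109/1052*3/4 + 141/526*2/5 + 197/526*3/20 + 267/1052*1/20 = 267/1052 = pi_W  (ok)

Answer: 109/1052 141/526 197/526 267/1052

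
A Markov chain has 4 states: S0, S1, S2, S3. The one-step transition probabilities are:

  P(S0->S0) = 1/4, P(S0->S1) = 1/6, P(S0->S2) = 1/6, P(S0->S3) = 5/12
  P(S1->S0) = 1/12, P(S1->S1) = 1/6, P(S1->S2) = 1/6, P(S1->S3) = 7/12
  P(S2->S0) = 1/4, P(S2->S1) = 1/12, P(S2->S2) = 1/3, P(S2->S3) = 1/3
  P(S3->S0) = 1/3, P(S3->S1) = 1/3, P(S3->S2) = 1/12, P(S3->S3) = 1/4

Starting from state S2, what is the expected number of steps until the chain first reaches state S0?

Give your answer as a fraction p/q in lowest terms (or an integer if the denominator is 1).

Let h_i = expected steps to first reach S0 from state i.
Boundary: h_S0 = 0.
First-step equations for the other states:
  h_S1 = 1 + 1/12*h_S0 + 1/6*h_S1 + 1/6*h_S2 + 7/12*h_S3
  h_S2 = 1 + 1/4*h_S0 + 1/12*h_S1 + 1/3*h_S2 + 1/3*h_S3
  h_S3 = 1 + 1/3*h_S0 + 1/3*h_S1 + 1/12*h_S2 + 1/4*h_S3

Substituting h_S0 = 0 and rearranging gives the linear system (I - Q) h = 1:
  [5/6, -1/6, -7/12] . (h_S1, h_S2, h_S3) = 1
  [-1/12, 2/3, -1/3] . (h_S1, h_S2, h_S3) = 1
  [-1/3, -1/12, 3/4] . (h_S1, h_S2, h_S3) = 1

Solving yields:
  h_S1 = 628/133
  h_S2 = 536/133
  h_S3 = 516/133

Starting state is S2, so the expected hitting time is h_S2 = 536/133.

Answer: 536/133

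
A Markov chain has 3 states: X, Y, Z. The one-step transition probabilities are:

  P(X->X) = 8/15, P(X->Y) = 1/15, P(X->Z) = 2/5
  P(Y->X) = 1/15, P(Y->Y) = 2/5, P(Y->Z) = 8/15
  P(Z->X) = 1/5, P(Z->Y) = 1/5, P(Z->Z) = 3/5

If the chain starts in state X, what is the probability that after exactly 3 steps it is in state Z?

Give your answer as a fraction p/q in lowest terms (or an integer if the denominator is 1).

Computing P^3 by repeated multiplication:
P^1 =
  X: [8/15, 1/15, 2/5]
  Y: [1/15, 2/5, 8/15]
  Z: [1/5, 1/5, 3/5]
P^2 =
  X: [83/225, 32/225, 22/45]
  Y: [38/225, 61/225, 14/25]
  Z: [6/25, 16/75, 41/75]
P^3 =
  X: [38/125, 121/675, 1744/3375]
  Y: [743/3375, 782/3375, 74/135]
  Z: [283/1125, 79/375, 121/225]

(P^3)[X -> Z] = 1744/3375

Answer: 1744/3375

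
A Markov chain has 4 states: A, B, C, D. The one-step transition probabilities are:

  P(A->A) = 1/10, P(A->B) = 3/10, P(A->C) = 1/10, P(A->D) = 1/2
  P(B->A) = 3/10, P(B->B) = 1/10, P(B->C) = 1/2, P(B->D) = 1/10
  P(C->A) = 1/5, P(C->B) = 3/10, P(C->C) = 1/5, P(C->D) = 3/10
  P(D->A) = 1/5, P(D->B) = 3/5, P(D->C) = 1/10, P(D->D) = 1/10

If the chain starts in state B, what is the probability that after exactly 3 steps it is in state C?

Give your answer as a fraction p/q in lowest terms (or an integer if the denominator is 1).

Computing P^3 by repeated multiplication:
P^1 =
  A: [1/10, 3/10, 1/10, 1/2]
  B: [3/10, 1/10, 1/2, 1/10]
  C: [1/5, 3/10, 1/5, 3/10]
  D: [1/5, 3/5, 1/10, 1/10]
P^2 =
  A: [11/50, 39/100, 23/100, 4/25]
  B: [9/50, 31/100, 19/100, 8/25]
  C: [21/100, 33/100, 6/25, 11/50]
  D: [6/25, 21/100, 7/20, 1/5]
P^3 =
  A: [217/1000, 27/100, 279/1000, 117/500]
  B: [213/1000, 167/500, 243/1000, 21/100]
  C: [53/250, 3/10, 32/125, 29/125]
  D: [197/1000, 159/500, 219/1000, 133/500]

(P^3)[B -> C] = 243/1000

Answer: 243/1000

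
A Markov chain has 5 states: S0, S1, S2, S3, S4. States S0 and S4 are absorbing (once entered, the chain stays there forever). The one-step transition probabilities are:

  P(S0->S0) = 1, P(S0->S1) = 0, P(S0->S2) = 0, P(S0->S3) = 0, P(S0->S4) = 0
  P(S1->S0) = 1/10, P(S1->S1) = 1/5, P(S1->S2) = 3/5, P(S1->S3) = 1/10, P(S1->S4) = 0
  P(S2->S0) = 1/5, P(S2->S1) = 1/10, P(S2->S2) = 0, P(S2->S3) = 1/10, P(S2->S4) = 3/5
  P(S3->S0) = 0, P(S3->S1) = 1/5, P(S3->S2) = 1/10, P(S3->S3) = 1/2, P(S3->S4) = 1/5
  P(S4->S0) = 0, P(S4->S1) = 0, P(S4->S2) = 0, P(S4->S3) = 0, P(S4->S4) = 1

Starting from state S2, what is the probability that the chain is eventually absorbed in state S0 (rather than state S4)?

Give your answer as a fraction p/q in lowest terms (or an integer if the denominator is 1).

Answer: 83/329

Derivation:
Let a_i = P(absorbed in S0 | start in state i).
Boundary conditions: a_S0 = 1, a_S4 = 0.
For each transient state i, a_i = sum_j P(i->j) * a_j:
  a_S1 = 1/10*a_S0 + 1/5*a_S1 + 3/5*a_S2 + 1/10*a_S3 + 0*a_S4
  a_S2 = 1/5*a_S0 + 1/10*a_S1 + 0*a_S2 + 1/10*a_S3 + 3/5*a_S4
  a_S3 = 0*a_S0 + 1/5*a_S1 + 1/10*a_S2 + 1/2*a_S3 + 1/5*a_S4

Substituting a_S0 = 1 and a_S4 = 0, rearrange to (I - Q) a = r where r[i] = P(i -> S0):
  [4/5, -3/5, -1/10] . (a_S1, a_S2, a_S3) = 1/10
  [-1/10, 1, -1/10] . (a_S1, a_S2, a_S3) = 1/5
  [-1/5, -1/10, 1/2] . (a_S1, a_S2, a_S3) = 0

Solving yields:
  a_S1 = 111/329
  a_S2 = 83/329
  a_S3 = 61/329

Starting state is S2, so the absorption probability is a_S2 = 83/329.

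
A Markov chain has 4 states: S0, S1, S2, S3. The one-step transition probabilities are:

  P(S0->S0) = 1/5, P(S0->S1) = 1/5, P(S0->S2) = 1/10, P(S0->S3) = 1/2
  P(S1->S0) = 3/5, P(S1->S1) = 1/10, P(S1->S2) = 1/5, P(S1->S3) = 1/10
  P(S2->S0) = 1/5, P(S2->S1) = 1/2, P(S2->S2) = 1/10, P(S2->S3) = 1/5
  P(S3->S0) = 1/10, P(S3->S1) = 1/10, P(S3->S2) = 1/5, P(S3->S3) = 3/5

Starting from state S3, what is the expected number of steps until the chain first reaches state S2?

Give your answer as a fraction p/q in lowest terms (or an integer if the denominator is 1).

Let h_i = expected steps to first reach S2 from state i.
Boundary: h_S2 = 0.
First-step equations for the other states:
  h_S0 = 1 + 1/5*h_S0 + 1/5*h_S1 + 1/10*h_S2 + 1/2*h_S3
  h_S1 = 1 + 3/5*h_S0 + 1/10*h_S1 + 1/5*h_S2 + 1/10*h_S3
  h_S3 = 1 + 1/10*h_S0 + 1/10*h_S1 + 1/5*h_S2 + 3/5*h_S3

Substituting h_S2 = 0 and rearranging gives the linear system (I - Q) h = 1:
  [4/5, -1/5, -1/2] . (h_S0, h_S1, h_S3) = 1
  [-3/5, 9/10, -1/10] . (h_S0, h_S1, h_S3) = 1
  [-1/10, -1/10, 2/5] . (h_S0, h_S1, h_S3) = 1

Solving yields:
  h_S0 = 190/31
  h_S1 = 180/31
  h_S3 = 170/31

Starting state is S3, so the expected hitting time is h_S3 = 170/31.

Answer: 170/31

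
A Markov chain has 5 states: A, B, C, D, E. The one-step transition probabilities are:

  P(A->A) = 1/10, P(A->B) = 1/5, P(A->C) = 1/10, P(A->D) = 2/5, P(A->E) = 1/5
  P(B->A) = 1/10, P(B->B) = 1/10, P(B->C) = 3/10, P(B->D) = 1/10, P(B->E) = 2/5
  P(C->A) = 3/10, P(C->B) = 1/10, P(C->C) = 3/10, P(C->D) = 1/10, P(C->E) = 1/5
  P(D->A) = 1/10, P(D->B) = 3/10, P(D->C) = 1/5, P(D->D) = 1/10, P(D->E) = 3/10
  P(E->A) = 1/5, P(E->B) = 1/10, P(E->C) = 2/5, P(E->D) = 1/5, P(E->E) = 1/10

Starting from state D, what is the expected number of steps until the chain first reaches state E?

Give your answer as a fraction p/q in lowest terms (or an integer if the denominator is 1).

Answer: 5630/1591

Derivation:
Let h_i = expected steps to first reach E from state i.
Boundary: h_E = 0.
First-step equations for the other states:
  h_A = 1 + 1/10*h_A + 1/5*h_B + 1/10*h_C + 2/5*h_D + 1/5*h_E
  h_B = 1 + 1/10*h_A + 1/10*h_B + 3/10*h_C + 1/10*h_D + 2/5*h_E
  h_C = 1 + 3/10*h_A + 1/10*h_B + 3/10*h_C + 1/10*h_D + 1/5*h_E
  h_D = 1 + 1/10*h_A + 3/10*h_B + 1/5*h_C + 1/10*h_D + 3/10*h_E

Substituting h_E = 0 and rearranging gives the linear system (I - Q) h = 1:
  [9/10, -1/5, -1/10, -2/5] . (h_A, h_B, h_C, h_D) = 1
  [-1/10, 9/10, -3/10, -1/10] . (h_A, h_B, h_C, h_D) = 1
  [-3/10, -1/10, 7/10, -1/10] . (h_A, h_B, h_C, h_D) = 1
  [-1/10, -3/10, -1/5, 9/10] . (h_A, h_B, h_C, h_D) = 1

Solving yields:
  h_A = 6150/1591
  h_B = 5230/1591
  h_C = 6460/1591
  h_D = 5630/1591

Starting state is D, so the expected hitting time is h_D = 5630/1591.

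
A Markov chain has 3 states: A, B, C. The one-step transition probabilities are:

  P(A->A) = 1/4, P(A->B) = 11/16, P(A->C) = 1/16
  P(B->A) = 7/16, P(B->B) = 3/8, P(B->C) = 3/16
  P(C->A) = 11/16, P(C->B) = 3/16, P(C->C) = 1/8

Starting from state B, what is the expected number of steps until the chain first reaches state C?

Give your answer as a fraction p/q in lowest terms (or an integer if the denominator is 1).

Let h_i = expected steps to first reach C from state i.
Boundary: h_C = 0.
First-step equations for the other states:
  h_A = 1 + 1/4*h_A + 11/16*h_B + 1/16*h_C
  h_B = 1 + 7/16*h_A + 3/8*h_B + 3/16*h_C

Substituting h_C = 0 and rearranging gives the linear system (I - Q) h = 1:
  [3/4, -11/16] . (h_A, h_B) = 1
  [-7/16, 5/8] . (h_A, h_B) = 1

Solving yields:
  h_A = 336/43
  h_B = 304/43

Starting state is B, so the expected hitting time is h_B = 304/43.

Answer: 304/43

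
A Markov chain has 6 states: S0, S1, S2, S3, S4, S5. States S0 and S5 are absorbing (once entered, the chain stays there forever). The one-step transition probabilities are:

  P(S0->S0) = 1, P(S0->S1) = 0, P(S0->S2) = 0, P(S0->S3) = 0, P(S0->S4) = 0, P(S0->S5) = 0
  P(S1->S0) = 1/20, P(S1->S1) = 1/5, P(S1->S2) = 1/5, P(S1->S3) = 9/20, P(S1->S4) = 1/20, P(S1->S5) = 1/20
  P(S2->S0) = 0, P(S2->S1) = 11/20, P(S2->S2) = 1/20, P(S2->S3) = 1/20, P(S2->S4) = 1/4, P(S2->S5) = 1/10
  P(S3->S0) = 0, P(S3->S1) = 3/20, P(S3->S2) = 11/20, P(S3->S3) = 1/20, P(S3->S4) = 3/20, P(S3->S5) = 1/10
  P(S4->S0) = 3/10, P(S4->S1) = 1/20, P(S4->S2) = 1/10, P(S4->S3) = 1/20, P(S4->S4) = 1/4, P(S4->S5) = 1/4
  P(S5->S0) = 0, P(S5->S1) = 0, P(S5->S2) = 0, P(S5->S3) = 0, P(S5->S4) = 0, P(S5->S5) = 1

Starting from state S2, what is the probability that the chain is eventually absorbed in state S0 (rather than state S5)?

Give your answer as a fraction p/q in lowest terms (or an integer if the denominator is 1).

Let a_i = P(absorbed in S0 | start in state i).
Boundary conditions: a_S0 = 1, a_S5 = 0.
For each transient state i, a_i = sum_j P(i->j) * a_j:
  a_S1 = 1/20*a_S0 + 1/5*a_S1 + 1/5*a_S2 + 9/20*a_S3 + 1/20*a_S4 + 1/20*a_S5
  a_S2 = 0*a_S0 + 11/20*a_S1 + 1/20*a_S2 + 1/20*a_S3 + 1/4*a_S4 + 1/10*a_S5
  a_S3 = 0*a_S0 + 3/20*a_S1 + 11/20*a_S2 + 1/20*a_S3 + 3/20*a_S4 + 1/10*a_S5
  a_S4 = 3/10*a_S0 + 1/20*a_S1 + 1/10*a_S2 + 1/20*a_S3 + 1/4*a_S4 + 1/4*a_S5

Substituting a_S0 = 1 and a_S5 = 0, rearrange to (I - Q) a = r where r[i] = P(i -> S0):
  [4/5, -1/5, -9/20, -1/20] . (a_S1, a_S2, a_S3, a_S4) = 1/20
  [-11/20, 19/20, -1/20, -1/4] . (a_S1, a_S2, a_S3, a_S4) = 0
  [-3/20, -11/20, 19/20, -3/20] . (a_S1, a_S2, a_S3, a_S4) = 0
  [-1/20, -1/10, -1/20, 3/4] . (a_S1, a_S2, a_S3, a_S4) = 3/10

Solving yields:
  a_S1 = 1103/2837
  a_S2 = 7456/19859
  a_S3 = 7103/19859
  a_S4 = 1418/2837

Starting state is S2, so the absorption probability is a_S2 = 7456/19859.

Answer: 7456/19859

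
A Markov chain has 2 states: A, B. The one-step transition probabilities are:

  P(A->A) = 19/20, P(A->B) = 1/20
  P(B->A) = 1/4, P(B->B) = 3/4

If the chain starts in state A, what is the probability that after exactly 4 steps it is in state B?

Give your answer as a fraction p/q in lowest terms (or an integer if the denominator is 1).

Computing P^4 by repeated multiplication:
P^1 =
  A: [19/20, 1/20]
  B: [1/4, 3/4]
P^2 =
  A: [183/200, 17/200]
  B: [17/40, 23/40]
P^3 =
  A: [1781/2000, 219/2000]
  B: [219/400, 181/400]
P^4 =
  A: [17467/20000, 2533/20000]
  B: [2533/4000, 1467/4000]

(P^4)[A -> B] = 2533/20000

Answer: 2533/20000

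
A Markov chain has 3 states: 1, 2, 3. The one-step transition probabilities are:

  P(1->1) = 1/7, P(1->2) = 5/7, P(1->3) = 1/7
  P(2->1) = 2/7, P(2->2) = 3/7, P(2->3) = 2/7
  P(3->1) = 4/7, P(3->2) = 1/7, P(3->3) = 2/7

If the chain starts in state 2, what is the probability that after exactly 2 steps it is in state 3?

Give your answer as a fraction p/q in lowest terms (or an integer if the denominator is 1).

Computing P^2 by repeated multiplication:
P^1 =
  1: [1/7, 5/7, 1/7]
  2: [2/7, 3/7, 2/7]
  3: [4/7, 1/7, 2/7]
P^2 =
  1: [15/49, 3/7, 13/49]
  2: [16/49, 3/7, 12/49]
  3: [2/7, 25/49, 10/49]

(P^2)[2 -> 3] = 12/49

Answer: 12/49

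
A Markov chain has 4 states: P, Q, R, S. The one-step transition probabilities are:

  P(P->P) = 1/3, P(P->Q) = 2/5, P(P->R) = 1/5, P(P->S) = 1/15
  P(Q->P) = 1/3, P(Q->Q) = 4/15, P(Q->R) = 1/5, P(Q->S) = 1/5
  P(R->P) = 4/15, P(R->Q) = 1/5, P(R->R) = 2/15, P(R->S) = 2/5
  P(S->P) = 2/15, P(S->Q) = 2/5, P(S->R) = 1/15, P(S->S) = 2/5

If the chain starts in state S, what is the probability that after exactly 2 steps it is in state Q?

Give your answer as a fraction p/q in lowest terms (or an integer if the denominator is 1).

Computing P^2 by repeated multiplication:
P^1 =
  P: [1/3, 2/5, 1/5, 1/15]
  Q: [1/3, 4/15, 1/5, 1/5]
  R: [4/15, 1/5, 2/15, 2/5]
  S: [2/15, 2/5, 1/15, 2/5]
P^2 =
  P: [23/75, 23/75, 8/45, 47/225]
  Q: [7/25, 73/225, 4/25, 53/225]
  R: [11/45, 26/75, 31/225, 61/225]
  S: [56/225, 1/3, 32/225, 62/225]

(P^2)[S -> Q] = 1/3

Answer: 1/3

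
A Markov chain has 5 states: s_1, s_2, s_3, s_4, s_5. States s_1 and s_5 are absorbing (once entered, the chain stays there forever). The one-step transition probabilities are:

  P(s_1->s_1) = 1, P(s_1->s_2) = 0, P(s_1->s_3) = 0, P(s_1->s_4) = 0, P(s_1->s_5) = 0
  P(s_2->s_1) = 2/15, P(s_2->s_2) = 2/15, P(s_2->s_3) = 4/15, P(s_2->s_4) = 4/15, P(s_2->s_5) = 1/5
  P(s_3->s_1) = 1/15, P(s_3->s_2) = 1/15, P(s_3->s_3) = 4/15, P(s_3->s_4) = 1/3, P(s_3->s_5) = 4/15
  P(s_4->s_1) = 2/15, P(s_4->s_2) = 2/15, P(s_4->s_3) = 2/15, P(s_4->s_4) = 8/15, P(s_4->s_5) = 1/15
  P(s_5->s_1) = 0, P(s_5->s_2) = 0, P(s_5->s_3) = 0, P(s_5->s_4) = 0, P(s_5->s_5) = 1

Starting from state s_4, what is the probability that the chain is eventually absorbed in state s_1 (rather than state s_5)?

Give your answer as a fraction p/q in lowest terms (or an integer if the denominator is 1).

Answer: 360/707

Derivation:
Let a_i = P(absorbed in s_1 | start in state i).
Boundary conditions: a_s_1 = 1, a_s_5 = 0.
For each transient state i, a_i = sum_j P(i->j) * a_j:
  a_s_2 = 2/15*a_s_1 + 2/15*a_s_2 + 4/15*a_s_3 + 4/15*a_s_4 + 1/5*a_s_5
  a_s_3 = 1/15*a_s_1 + 1/15*a_s_2 + 4/15*a_s_3 + 1/3*a_s_4 + 4/15*a_s_5
  a_s_4 = 2/15*a_s_1 + 2/15*a_s_2 + 2/15*a_s_3 + 8/15*a_s_4 + 1/15*a_s_5

Substituting a_s_1 = 1 and a_s_5 = 0, rearrange to (I - Q) a = r where r[i] = P(i -> s_1):
  [13/15, -4/15, -4/15] . (a_s_2, a_s_3, a_s_4) = 2/15
  [-1/15, 11/15, -1/3] . (a_s_2, a_s_3, a_s_4) = 1/15
  [-2/15, -2/15, 7/15] . (a_s_2, a_s_3, a_s_4) = 2/15

Solving yields:
  a_s_2 = 298/707
  a_s_3 = 255/707
  a_s_4 = 360/707

Starting state is s_4, so the absorption probability is a_s_4 = 360/707.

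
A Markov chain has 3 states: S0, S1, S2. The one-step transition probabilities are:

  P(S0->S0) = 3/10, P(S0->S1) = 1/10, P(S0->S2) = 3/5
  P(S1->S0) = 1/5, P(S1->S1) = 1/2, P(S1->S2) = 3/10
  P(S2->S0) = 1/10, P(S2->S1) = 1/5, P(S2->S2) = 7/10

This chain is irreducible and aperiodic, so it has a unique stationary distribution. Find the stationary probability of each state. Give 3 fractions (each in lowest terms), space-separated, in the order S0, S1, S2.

The stationary distribution satisfies pi = pi * P, i.e.:
  pi_S0 = 3/10*pi_S0 + 1/5*pi_S1 + 1/10*pi_S2
  pi_S1 = 1/10*pi_S0 + 1/2*pi_S1 + 1/5*pi_S2
  pi_S2 = 3/5*pi_S0 + 3/10*pi_S1 + 7/10*pi_S2
with normalization: pi_S0 + pi_S1 + pi_S2 = 1.

Using the first 2 balance equations plus normalization, the linear system A*pi = b is:
  [-7/10, 1/5, 1/10] . pi = 0
  [1/10, -1/2, 1/5] . pi = 0
  [1, 1, 1] . pi = 1

Solving yields:
  pi_S0 = 3/19
  pi_S1 = 5/19
  pi_S2 = 11/19

Verification (pi * P):
  3/19*3/10 + 5/19*1/5 + 11/19*1/10 = 3/19 = pi_S0  (ok)
  3/19*1/10 + 5/19*1/2 + 11/19*1/5 = 5/19 = pi_S1  (ok)
  3/19*3/5 + 5/19*3/10 + 11/19*7/10 = 11/19 = pi_S2  (ok)

Answer: 3/19 5/19 11/19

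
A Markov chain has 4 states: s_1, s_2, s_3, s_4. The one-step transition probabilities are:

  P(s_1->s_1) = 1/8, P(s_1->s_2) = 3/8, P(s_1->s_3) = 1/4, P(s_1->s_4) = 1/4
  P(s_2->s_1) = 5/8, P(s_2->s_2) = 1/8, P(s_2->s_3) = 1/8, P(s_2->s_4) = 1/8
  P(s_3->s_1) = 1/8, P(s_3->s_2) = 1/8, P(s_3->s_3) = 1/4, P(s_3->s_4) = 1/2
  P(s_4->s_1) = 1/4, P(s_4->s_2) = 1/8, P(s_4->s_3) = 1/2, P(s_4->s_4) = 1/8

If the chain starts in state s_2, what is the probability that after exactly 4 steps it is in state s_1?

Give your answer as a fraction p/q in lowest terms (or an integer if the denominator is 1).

Computing P^4 by repeated multiplication:
P^1 =
  s_1: [1/8, 3/8, 1/4, 1/4]
  s_2: [5/8, 1/8, 1/8, 1/8]
  s_3: [1/8, 1/8, 1/4, 1/2]
  s_4: [1/4, 1/8, 1/2, 1/8]
P^2 =
  s_1: [11/32, 5/32, 17/64, 15/64]
  s_2: [13/64, 9/32, 17/64, 1/4]
  s_3: [1/4, 5/32, 23/64, 15/64]
  s_4: [13/64, 3/16, 17/64, 11/32]
P^3 =
  s_1: [119/512, 27/128, 37/128, 137/512]
  s_2: [19/64, 45/256, 71/256, 1/4]
  s_3: [119/512, 3/16, 37/128, 149/512]
  s_4: [67/256, 45/256, 5/16, 1/4]
P^4 =
  s_1: [1081/4096, 375/2048, 595/2048, 1075/4096]
  s_2: [125/512, 51/256, 595/2048, 545/2048]
  s_3: [1045/4096, 375/2048, 613/2048, 1075/4096]
  s_4: [125/512, 195/1024, 595/2048, 563/2048]

(P^4)[s_2 -> s_1] = 125/512

Answer: 125/512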